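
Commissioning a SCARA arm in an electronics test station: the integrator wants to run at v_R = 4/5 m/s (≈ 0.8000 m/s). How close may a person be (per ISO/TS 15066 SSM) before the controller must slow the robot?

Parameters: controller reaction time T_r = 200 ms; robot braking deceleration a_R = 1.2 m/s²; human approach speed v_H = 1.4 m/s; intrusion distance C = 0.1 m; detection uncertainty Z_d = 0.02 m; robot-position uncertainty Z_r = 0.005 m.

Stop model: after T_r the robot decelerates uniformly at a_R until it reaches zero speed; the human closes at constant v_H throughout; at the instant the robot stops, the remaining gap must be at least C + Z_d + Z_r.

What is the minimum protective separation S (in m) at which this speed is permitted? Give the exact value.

S_min = 353/200 m = 1.7650 m

braking lasts T_s = (4/5)/(6/5) = 0.6667 s
robot covers v_R·T_r = 0.8000·0.2000 = 0.1600 m before braking
robot under decel: 0.8000²/(2·1.2000) = 0.2667 m
human over T_r+T_s: 1.4000·(0.2000+0.6667) = 1.2133 m
margins: 0.1000+0.0200+0.0050 = 0.1250 m
S_min ≈ 0.1600+0.2667+1.2133+0.1250  ⇒  S_min = 353/200 m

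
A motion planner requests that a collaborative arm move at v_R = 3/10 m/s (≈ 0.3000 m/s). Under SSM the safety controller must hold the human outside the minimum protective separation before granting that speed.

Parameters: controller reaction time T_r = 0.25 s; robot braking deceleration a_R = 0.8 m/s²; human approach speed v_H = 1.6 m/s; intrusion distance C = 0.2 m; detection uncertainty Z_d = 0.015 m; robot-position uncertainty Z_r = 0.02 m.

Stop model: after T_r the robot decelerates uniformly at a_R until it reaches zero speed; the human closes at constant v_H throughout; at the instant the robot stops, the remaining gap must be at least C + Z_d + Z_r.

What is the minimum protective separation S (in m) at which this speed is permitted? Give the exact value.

S_min = 1093/800 m = 1.3662 m

braking lasts T_s = (3/10)/(4/5) = 0.3750 s
reaction-phase robot travel = 0.3000·0.2500 = 0.0750 m
braking distance = 0.3000²/(2·0.8000) = 0.0563 m
person approaches 1.6000·(0.2500+0.3750) = 1.0000 m
residual clearance needed = 0.2000+0.0150+0.0200 = 0.2350 m
S_min ≈ 0.0750+0.0563+1.0000+0.2350  ⇒  S_min = 1093/800 m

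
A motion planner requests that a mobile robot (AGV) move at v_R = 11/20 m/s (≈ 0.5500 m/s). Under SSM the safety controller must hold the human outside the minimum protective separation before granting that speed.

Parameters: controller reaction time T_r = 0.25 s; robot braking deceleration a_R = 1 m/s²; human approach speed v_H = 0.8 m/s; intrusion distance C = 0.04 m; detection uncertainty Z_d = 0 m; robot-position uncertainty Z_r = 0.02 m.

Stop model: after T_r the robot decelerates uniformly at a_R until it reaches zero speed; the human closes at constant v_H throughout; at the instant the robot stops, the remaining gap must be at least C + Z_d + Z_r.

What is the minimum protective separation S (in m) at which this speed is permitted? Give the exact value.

T_s = v_R/a_R = (11/20)/1 = 0.5500 s
robot in T_r: 0.5500·0.2500 = 0.1375 m
robot under decel: 0.5500²/(2·1.0000) = 0.1512 m
human over T_r+T_s: 0.8000·(0.2500+0.5500) = 0.6400 m
residual clearance needed = 0.0400+0.0000+0.0200 = 0.0600 m
S_min ≈ 0.1375+0.1512+0.6400+0.0600  ⇒  S_min = 791/800 m

S_min = 791/800 m = 0.9888 m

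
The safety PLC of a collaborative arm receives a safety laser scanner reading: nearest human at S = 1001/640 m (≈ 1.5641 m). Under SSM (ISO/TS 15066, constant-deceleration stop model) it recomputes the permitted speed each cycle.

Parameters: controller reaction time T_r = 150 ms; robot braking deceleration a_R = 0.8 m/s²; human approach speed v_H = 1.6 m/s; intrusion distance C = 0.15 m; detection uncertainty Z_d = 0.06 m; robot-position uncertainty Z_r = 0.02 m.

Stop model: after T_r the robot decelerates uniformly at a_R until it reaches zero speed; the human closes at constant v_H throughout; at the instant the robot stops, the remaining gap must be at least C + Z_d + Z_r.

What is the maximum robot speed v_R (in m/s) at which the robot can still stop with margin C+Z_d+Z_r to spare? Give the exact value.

quadratic (5/8)·v² + (43/20)·v + (-3501/3200) = 0
  disc = (43/20)² − 4·(5/8)·(-3501/3200) = 47089/6400 ; √disc = 217/80
  v_R = (−(43/20) + 217/80) / (2·(5/8)) = 9/20 m/s
check:
braking lasts T_s = (9/20)/(4/5) = 0.5625 s
reaction-phase robot travel = 0.4500·0.1500 = 0.0675 m
braking distance = 0.4500²/(2·0.8000) = 0.1266 m
human closes 1.6000·0.7125 = 1.1400 m
margins: 0.1500+0.0600+0.0200 = 0.2300 m
sum ≈ 0.0675+0.1266+1.1400+0.2300 ≈ 1.5641 m = S ✓

v_R_max = 9/20 m/s = 0.4500 m/s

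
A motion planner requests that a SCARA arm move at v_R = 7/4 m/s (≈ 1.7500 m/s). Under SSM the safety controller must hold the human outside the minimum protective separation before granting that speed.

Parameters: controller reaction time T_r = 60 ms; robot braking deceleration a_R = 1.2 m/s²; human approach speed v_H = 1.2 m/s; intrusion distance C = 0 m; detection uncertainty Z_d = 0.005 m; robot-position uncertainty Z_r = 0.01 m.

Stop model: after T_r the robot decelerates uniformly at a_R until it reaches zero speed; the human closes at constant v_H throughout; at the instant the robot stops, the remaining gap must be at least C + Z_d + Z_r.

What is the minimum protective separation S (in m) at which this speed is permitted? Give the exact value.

braking lasts T_s = (7/4)/(6/5) = 1.4583 s
robot in T_r: 1.7500·0.0600 = 0.1050 m
braking distance = 1.7500²/(2·1.2000) = 1.2760 m
person approaches 1.2000·(0.0600+1.4583) = 1.8220 m
margins: 0.0000+0.0050+0.0100 = 0.0150 m
S_min ≈ 0.1050+1.2760+1.8220+0.0150  ⇒  S_min = 77233/24000 m

S_min = 77233/24000 m = 3.2180 m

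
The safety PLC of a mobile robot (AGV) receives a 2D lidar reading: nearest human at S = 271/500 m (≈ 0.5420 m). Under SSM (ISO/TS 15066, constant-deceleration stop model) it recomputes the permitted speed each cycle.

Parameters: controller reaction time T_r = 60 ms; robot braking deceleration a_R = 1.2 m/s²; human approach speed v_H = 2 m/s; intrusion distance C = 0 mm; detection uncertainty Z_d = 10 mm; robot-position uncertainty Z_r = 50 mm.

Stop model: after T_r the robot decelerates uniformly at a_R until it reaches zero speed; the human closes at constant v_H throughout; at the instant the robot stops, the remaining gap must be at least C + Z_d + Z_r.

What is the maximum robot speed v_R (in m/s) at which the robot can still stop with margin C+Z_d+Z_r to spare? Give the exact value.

v_R_max = 1/5 m/s = 0.2000 m/s

at the boundary: (5/12)·v² + (259/150)·v + (-181/500) = 0
  disc = (259/150)² − 4·(5/12)·(-181/500) = 20164/5625 ; √disc = 142/75
  v_R = (−(259/150) + 142/75) / (2·(5/12)) = 1/5 m/s
check:
stop time T_s = (1/5)/(6/5) = 0.1667 s
robot covers v_R·T_r = 0.2000·0.0600 = 0.0120 m before braking
robot under decel: 0.2000²/(2·1.2000) = 0.0167 m
person approaches 2.0000·(0.0600+0.1667) = 0.4533 m
residual clearance needed = 0.0000+0.0100+0.0500 = 0.0600 m
sum ≈ 0.0120+0.0167+0.4533+0.0600 ≈ 0.5420 m = S ✓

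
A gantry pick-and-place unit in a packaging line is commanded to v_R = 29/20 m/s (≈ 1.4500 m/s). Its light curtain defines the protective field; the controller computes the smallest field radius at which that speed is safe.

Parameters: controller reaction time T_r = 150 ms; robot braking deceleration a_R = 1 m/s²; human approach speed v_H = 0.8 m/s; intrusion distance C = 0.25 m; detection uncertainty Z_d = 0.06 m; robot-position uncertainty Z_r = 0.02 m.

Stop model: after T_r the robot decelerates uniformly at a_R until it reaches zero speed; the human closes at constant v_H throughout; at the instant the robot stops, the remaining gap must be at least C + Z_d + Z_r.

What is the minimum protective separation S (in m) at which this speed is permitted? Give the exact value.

braking lasts T_s = (29/20)/1 = 1.4500 s
robot covers v_R·T_r = 1.4500·0.1500 = 0.2175 m before braking
robot under decel: 1.4500²/(2·1.0000) = 1.0513 m
human closes 0.8000·1.6000 = 1.2800 m
margins: 0.2500+0.0600+0.0200 = 0.3300 m
S_min ≈ 0.2175+1.0513+1.2800+0.3300  ⇒  S_min = 2303/800 m

S_min = 2303/800 m = 2.8788 m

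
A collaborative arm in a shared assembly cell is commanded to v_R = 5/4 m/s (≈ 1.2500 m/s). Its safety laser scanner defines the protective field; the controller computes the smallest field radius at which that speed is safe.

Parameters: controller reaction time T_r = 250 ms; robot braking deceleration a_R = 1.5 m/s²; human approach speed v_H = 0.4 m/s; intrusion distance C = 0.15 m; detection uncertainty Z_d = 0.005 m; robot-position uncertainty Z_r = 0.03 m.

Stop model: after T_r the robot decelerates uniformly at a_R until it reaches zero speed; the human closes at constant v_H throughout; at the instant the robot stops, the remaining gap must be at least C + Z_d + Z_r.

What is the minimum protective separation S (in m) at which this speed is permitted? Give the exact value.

stop time T_s = (5/4)/(3/2) = 0.8333 s
robot covers v_R·T_r = 1.2500·0.2500 = 0.3125 m before braking
braking distance = 1.2500²/(2·1.5000) = 0.5208 m
human closes 0.4000·1.0833 = 0.4333 m
residual clearance needed = 0.1500+0.0050+0.0300 = 0.1850 m
S_min ≈ 0.3125+0.5208+0.4333+0.1850  ⇒  S_min = 871/600 m

S_min = 871/600 m = 1.4517 m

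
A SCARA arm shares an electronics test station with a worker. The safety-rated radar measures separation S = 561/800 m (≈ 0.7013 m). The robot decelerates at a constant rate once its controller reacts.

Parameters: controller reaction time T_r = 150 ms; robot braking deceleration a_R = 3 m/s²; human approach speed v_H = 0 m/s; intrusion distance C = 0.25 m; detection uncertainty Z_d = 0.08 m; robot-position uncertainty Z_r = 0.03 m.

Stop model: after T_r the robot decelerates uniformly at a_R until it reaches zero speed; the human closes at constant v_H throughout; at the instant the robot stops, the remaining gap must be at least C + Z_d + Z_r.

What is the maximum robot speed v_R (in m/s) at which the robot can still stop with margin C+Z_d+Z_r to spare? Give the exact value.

v_R_max = 21/20 m/s = 1.0500 m/s

at the boundary: (1/6)·v² + (3/20)·v + (-273/800) = 0
  disc = (3/20)² − 4·(1/6)·(-273/800) = 1/4 ; √disc = 1/2
  v_R = (−(3/20) + 1/2) / (2·(1/6)) = 21/20 m/s
check:
stop time T_s = (21/20)/3 = 0.3500 s
reaction-phase robot travel = 1.0500·0.1500 = 0.1575 m
robot covers 1.0500·0.3500 − ½·3.0000·0.3500² = 0.1837 m while stopping
human closes 0.0000·0.5000 = 0.0000 m
residual clearance needed = 0.2500+0.0800+0.0300 = 0.3600 m
sum ≈ 0.1575+0.1837+0.0000+0.3600 ≈ 0.7013 m = S ✓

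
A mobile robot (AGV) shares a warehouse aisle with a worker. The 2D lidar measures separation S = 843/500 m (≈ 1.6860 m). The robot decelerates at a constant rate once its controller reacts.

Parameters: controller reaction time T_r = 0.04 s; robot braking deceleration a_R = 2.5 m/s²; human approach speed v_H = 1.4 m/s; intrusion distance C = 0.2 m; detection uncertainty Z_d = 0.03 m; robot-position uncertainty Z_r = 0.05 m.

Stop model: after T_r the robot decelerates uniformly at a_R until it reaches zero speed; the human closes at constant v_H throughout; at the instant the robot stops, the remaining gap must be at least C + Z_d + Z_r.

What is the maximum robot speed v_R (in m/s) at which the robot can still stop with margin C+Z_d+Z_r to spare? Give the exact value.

v_R_max = 3/2 m/s = 1.5000 m/s

quadratic (1/5)·v² + (3/5)·v + (-27/20) = 0
  disc = (3/5)² − 4·(1/5)·(-27/20) = 36/25 ; √disc = 6/5
  v_R = (−(3/5) + 6/5) / (2·(1/5)) = 3/2 m/s
check:
stop time T_s = (3/2)/(5/2) = 0.6000 s
reaction-phase robot travel = 1.5000·0.0400 = 0.0600 m
robot covers 1.5000·0.6000 − ½·2.5000·0.6000² = 0.4500 m while stopping
person approaches 1.4000·(0.0400+0.6000) = 0.8960 m
residual clearance needed = 0.2000+0.0300+0.0500 = 0.2800 m
sum ≈ 0.0600+0.4500+0.8960+0.2800 ≈ 1.6860 m = S ✓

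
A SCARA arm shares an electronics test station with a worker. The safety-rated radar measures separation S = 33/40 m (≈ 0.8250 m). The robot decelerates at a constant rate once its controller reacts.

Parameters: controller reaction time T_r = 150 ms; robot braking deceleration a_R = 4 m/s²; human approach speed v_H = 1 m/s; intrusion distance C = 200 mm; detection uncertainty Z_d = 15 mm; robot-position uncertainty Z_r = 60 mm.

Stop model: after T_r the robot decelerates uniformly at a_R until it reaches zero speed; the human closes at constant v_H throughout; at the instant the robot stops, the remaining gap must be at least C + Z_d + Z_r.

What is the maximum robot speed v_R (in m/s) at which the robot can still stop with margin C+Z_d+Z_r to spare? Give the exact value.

v_R_max = 4/5 m/s = 0.8000 m/s

collect terms ⇒ (1/8)·v_R² + (2/5)·v_R + (-2/5) = 0
  disc = (2/5)² − 4·(1/8)·(-2/5) = 9/25 ; √disc = 3/5
  v_R = (−(2/5) + 3/5) / (2·(1/8)) = 4/5 m/s
check:
stop time T_s = (4/5)/4 = 0.2000 s
robot in T_r: 0.8000·0.1500 = 0.1200 m
robot under decel: 0.8000²/(2·4.0000) = 0.0800 m
person approaches 1.0000·(0.1500+0.2000) = 0.3500 m
margins: 0.2000+0.0150+0.0600 = 0.2750 m
sum ≈ 0.1200+0.0800+0.3500+0.2750 ≈ 0.8250 m = S ✓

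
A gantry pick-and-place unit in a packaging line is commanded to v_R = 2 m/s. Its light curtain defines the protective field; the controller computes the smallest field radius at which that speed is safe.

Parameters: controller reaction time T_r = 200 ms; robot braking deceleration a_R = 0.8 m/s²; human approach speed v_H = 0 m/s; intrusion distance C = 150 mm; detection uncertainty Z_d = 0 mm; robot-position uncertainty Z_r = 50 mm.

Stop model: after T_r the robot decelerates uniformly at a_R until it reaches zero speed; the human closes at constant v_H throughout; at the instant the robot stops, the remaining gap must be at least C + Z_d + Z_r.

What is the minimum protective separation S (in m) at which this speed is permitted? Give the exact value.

stop time T_s = 2/(4/5) = 2.5000 s
robot in T_r: 2.0000·0.2000 = 0.4000 m
robot under decel: 2.0000²/(2·0.8000) = 2.5000 m
person approaches 0.0000·(0.2000+2.5000) = 0.0000 m
residual clearance needed = 0.1500+0.0000+0.0500 = 0.2000 m
S_min ≈ 0.4000+2.5000+0.0000+0.2000  ⇒  S_min = 31/10 m

S_min = 31/10 m = 3.1000 m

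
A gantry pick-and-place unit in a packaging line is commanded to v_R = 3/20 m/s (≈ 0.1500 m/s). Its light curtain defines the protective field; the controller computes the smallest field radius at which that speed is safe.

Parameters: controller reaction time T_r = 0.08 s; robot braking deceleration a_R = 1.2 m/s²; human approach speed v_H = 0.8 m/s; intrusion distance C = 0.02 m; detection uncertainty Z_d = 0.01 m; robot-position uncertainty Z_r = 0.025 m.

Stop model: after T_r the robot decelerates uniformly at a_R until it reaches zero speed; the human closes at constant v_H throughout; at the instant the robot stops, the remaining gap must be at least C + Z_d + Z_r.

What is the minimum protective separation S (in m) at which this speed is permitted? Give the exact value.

T_s = v_R/a_R = (3/20)/(6/5) = 0.1250 s
reaction-phase robot travel = 0.1500·0.0800 = 0.0120 m
braking distance = 0.1500²/(2·1.2000) = 0.0094 m
human closes 0.8000·0.2050 = 0.1640 m
residual clearance needed = 0.0200+0.0100+0.0250 = 0.0550 m
S_min ≈ 0.0120+0.0094+0.1640+0.0550  ⇒  S_min = 1923/8000 m

S_min = 1923/8000 m = 0.2404 m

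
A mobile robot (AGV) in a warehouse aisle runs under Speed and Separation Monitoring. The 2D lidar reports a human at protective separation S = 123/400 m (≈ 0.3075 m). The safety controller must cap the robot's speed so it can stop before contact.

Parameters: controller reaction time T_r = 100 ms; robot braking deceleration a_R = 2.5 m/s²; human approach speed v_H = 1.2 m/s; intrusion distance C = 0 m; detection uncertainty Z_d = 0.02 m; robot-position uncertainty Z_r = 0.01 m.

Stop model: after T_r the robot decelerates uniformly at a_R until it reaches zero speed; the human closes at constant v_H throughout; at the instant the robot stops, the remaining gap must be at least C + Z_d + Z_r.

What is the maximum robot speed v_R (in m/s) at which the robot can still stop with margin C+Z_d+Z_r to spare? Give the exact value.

v_R_max = 1/4 m/s = 0.2500 m/s

quadratic (1/5)·v² + (29/50)·v + (-63/400) = 0
  disc = (29/50)² − 4·(1/5)·(-63/400) = 289/625 ; √disc = 17/25
  v_R = (−(29/50) + 17/25) / (2·(1/5)) = 1/4 m/s
check:
T_s = v_R/a_R = (1/4)/(5/2) = 0.1000 s
reaction-phase robot travel = 0.2500·0.1000 = 0.0250 m
robot covers 0.2500·0.1000 − ½·2.5000·0.1000² = 0.0125 m while stopping
human closes 1.2000·0.2000 = 0.2400 m
C+Z_d+Z_r = 0.0000+0.0200+0.0100 = 0.0300 m
sum ≈ 0.0250+0.0125+0.2400+0.0300 ≈ 0.3075 m = S ✓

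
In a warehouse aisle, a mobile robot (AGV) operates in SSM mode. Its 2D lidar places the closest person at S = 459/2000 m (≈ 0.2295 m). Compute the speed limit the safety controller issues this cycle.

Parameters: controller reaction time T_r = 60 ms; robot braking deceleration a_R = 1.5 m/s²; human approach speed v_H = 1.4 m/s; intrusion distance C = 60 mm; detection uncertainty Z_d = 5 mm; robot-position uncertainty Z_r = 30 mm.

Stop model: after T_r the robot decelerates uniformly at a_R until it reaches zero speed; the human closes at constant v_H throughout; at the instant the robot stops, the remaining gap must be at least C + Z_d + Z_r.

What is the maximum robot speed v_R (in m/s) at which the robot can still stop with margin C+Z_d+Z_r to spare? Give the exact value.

collect terms ⇒ (1/3)·v_R² + (149/150)·v_R + (-101/2000) = 0
  disc = (149/150)² − 4·(1/3)·(-101/2000) = 5929/5625 ; √disc = 77/75
  v_R = (−(149/150) + 77/75) / (2·(1/3)) = 1/20 m/s
check:
T_s = v_R/a_R = (1/20)/(3/2) = 0.0333 s
robot in T_r: 0.0500·0.0600 = 0.0030 m
robot under decel: 0.0500²/(2·1.5000) = 0.0008 m
human closes 1.4000·0.0933 = 0.1307 m
C+Z_d+Z_r = 0.0600+0.0050+0.0300 = 0.0950 m
sum ≈ 0.0030+0.0008+0.1307+0.0950 ≈ 0.2295 m = S ✓

v_R_max = 1/20 m/s = 0.0500 m/s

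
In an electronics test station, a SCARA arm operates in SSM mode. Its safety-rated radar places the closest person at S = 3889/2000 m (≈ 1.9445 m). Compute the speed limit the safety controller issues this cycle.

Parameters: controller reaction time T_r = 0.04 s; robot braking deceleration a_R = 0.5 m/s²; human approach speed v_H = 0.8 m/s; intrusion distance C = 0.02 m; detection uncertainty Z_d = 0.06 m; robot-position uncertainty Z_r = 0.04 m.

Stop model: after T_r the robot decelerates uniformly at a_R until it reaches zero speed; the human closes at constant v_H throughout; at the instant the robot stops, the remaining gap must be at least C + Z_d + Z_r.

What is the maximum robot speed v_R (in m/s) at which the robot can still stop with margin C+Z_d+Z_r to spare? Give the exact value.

quadratic (1)·v² + (41/25)·v + (-717/400) = 0
  disc = (41/25)² − 4·(1)·(-717/400) = 24649/2500 ; √disc = 157/50
  v_R = (−(41/25) + 157/50) / (2·(1)) = 3/4 m/s
check:
braking lasts T_s = (3/4)/(1/2) = 1.5000 s
robot covers v_R·T_r = 0.7500·0.0400 = 0.0300 m before braking
braking distance = 0.7500²/(2·0.5000) = 0.5625 m
human over T_r+T_s: 0.8000·(0.0400+1.5000) = 1.2320 m
C+Z_d+Z_r = 0.0200+0.0600+0.0400 = 0.1200 m
sum ≈ 0.0300+0.5625+1.2320+0.1200 ≈ 1.9445 m = S ✓

v_R_max = 3/4 m/s = 0.7500 m/s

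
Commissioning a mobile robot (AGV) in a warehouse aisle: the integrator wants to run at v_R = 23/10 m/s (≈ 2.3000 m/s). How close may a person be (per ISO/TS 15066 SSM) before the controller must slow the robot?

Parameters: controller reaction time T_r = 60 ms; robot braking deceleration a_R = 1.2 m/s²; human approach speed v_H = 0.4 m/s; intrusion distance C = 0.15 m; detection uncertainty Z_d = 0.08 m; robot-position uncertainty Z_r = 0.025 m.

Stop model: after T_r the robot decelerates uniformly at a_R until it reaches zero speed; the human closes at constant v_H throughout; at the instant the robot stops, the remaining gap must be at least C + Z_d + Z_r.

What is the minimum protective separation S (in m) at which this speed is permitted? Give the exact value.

S_min = 20327/6000 m = 3.3878 m

T_s = v_R/a_R = (23/10)/(6/5) = 1.9167 s
reaction-phase robot travel = 2.3000·0.0600 = 0.1380 m
robot covers 2.3000·1.9167 − ½·1.2000·1.9167² = 2.2042 m while stopping
human closes 0.4000·1.9767 = 0.7907 m
margins: 0.1500+0.0800+0.0250 = 0.2550 m
S_min ≈ 0.1380+2.2042+0.7907+0.2550  ⇒  S_min = 20327/6000 m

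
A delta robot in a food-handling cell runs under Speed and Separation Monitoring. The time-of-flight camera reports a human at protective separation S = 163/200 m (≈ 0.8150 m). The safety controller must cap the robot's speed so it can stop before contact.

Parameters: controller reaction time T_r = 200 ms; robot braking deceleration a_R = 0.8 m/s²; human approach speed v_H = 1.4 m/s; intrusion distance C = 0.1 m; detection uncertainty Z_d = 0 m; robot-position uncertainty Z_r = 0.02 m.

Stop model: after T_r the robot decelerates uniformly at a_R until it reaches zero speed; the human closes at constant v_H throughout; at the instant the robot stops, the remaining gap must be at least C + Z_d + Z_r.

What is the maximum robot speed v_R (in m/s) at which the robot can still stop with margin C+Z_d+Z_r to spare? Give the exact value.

quadratic (5/8)·v² + (39/20)·v + (-83/200) = 0
  disc = (39/20)² − 4·(5/8)·(-83/200) = 121/25 ; √disc = 11/5
  v_R = (−(39/20) + 11/5) / (2·(5/8)) = 1/5 m/s
check:
T_s = v_R/a_R = (1/5)/(4/5) = 0.2500 s
robot in T_r: 0.2000·0.2000 = 0.0400 m
braking distance = 0.2000²/(2·0.8000) = 0.0250 m
person approaches 1.4000·(0.2000+0.2500) = 0.6300 m
residual clearance needed = 0.1000+0.0000+0.0200 = 0.1200 m
sum ≈ 0.0400+0.0250+0.6300+0.1200 ≈ 0.8150 m = S ✓

v_R_max = 1/5 m/s = 0.2000 m/s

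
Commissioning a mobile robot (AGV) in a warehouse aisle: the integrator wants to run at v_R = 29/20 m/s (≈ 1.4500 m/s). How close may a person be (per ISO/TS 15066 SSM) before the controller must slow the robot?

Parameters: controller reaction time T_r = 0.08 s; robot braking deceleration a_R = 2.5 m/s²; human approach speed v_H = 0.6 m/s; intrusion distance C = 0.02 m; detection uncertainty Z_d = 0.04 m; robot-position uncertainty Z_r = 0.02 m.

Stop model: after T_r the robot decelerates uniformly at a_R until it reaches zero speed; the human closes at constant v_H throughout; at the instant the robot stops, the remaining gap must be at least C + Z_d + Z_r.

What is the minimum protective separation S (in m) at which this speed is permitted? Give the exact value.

S_min = 81/80 m = 1.0125 m

stop time T_s = (29/20)/(5/2) = 0.5800 s
reaction-phase robot travel = 1.4500·0.0800 = 0.1160 m
robot under decel: 1.4500²/(2·2.5000) = 0.4205 m
person approaches 0.6000·(0.0800+0.5800) = 0.3960 m
C+Z_d+Z_r = 0.0200+0.0400+0.0200 = 0.0800 m
S_min ≈ 0.1160+0.4205+0.3960+0.0800  ⇒  S_min = 81/80 m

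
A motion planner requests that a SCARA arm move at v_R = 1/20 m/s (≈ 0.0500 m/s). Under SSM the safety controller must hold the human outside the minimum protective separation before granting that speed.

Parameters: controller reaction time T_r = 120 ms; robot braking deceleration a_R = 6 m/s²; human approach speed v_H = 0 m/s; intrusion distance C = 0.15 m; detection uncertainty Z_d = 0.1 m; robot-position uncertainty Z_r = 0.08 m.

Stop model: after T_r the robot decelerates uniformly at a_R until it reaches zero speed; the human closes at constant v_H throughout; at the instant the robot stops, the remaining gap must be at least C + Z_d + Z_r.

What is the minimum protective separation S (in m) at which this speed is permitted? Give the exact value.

S_min = 8069/24000 m = 0.3362 m

T_s = v_R/a_R = (1/20)/6 = 0.0083 s
reaction-phase robot travel = 0.0500·0.1200 = 0.0060 m
robot under decel: 0.0500²/(2·6.0000) = 0.0002 m
human closes 0.0000·0.1283 = 0.0000 m
residual clearance needed = 0.1500+0.1000+0.0800 = 0.3300 m
S_min ≈ 0.0060+0.0002+0.0000+0.3300  ⇒  S_min = 8069/24000 m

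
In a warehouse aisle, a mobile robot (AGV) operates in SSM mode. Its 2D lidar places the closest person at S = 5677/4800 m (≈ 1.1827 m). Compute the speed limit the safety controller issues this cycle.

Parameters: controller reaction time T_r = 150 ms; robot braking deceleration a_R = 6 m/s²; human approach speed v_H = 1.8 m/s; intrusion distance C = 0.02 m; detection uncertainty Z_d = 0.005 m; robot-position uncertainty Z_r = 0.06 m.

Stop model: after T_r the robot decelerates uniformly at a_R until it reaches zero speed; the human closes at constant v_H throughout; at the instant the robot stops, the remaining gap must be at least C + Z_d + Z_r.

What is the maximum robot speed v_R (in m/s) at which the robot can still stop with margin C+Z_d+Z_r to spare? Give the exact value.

v_R_max = 29/20 m/s = 1.4500 m/s

at the boundary: (1/12)·v² + (9/20)·v + (-3973/4800) = 0
  disc = (9/20)² − 4·(1/12)·(-3973/4800) = 6889/14400 ; √disc = 83/120
  v_R = (−(9/20) + 83/120) / (2·(1/12)) = 29/20 m/s
check:
stop time T_s = (29/20)/6 = 0.2417 s
robot covers v_R·T_r = 1.4500·0.1500 = 0.2175 m before braking
robot under decel: 1.4500²/(2·6.0000) = 0.1752 m
human over T_r+T_s: 1.8000·(0.1500+0.2417) = 0.7050 m
margins: 0.0200+0.0050+0.0600 = 0.0850 m
sum ≈ 0.2175+0.1752+0.7050+0.0850 ≈ 1.1827 m = S ✓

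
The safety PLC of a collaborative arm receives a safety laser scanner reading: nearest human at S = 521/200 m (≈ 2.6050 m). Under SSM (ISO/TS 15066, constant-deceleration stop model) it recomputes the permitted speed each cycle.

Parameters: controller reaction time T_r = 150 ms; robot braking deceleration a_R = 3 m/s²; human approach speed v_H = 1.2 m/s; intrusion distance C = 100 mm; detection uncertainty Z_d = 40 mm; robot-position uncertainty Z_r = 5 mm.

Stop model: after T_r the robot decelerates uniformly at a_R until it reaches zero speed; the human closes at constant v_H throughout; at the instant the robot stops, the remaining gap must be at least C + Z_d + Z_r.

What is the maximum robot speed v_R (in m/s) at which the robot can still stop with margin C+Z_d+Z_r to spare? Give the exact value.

v_R_max = 12/5 m/s = 2.4000 m/s

collect terms ⇒ (1/6)·v_R² + (11/20)·v_R + (-57/25) = 0
  disc = (11/20)² − 4·(1/6)·(-57/25) = 729/400 ; √disc = 27/20
  v_R = (−(11/20) + 27/20) / (2·(1/6)) = 12/5 m/s
check:
stop time T_s = (12/5)/3 = 0.8000 s
robot in T_r: 2.4000·0.1500 = 0.3600 m
robot covers 2.4000·0.8000 − ½·3.0000·0.8000² = 0.9600 m while stopping
human over T_r+T_s: 1.2000·(0.1500+0.8000) = 1.1400 m
margins: 0.1000+0.0400+0.0050 = 0.1450 m
sum ≈ 0.3600+0.9600+1.1400+0.1450 ≈ 2.6050 m = S ✓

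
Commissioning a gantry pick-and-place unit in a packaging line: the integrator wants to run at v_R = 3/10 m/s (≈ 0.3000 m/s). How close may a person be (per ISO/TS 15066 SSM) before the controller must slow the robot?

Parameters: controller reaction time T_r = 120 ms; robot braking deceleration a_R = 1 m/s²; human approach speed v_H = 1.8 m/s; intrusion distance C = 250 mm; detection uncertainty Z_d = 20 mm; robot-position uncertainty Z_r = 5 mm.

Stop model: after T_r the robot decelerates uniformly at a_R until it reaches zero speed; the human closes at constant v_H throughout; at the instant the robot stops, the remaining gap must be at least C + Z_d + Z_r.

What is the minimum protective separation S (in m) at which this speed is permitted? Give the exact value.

S_min = 139/125 m = 1.1120 m

T_s = v_R/a_R = (3/10)/1 = 0.3000 s
robot in T_r: 0.3000·0.1200 = 0.0360 m
robot under decel: 0.3000²/(2·1.0000) = 0.0450 m
human closes 1.8000·0.4200 = 0.7560 m
residual clearance needed = 0.2500+0.0200+0.0050 = 0.2750 m
S_min ≈ 0.0360+0.0450+0.7560+0.2750  ⇒  S_min = 139/125 m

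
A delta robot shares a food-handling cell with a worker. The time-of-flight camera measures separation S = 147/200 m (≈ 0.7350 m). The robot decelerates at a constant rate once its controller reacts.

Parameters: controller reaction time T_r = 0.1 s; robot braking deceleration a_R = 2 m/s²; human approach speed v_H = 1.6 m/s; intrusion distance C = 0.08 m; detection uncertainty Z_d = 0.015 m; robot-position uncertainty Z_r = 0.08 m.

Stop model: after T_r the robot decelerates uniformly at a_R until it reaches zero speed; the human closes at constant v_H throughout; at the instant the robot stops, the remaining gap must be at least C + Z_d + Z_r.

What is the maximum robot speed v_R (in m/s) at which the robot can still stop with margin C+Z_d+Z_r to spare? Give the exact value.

v_R_max = 2/5 m/s = 0.4000 m/s

quadratic (1/4)·v² + (9/10)·v + (-2/5) = 0
  disc = (9/10)² − 4·(1/4)·(-2/5) = 121/100 ; √disc = 11/10
  v_R = (−(9/10) + 11/10) / (2·(1/4)) = 2/5 m/s
check:
T_s = v_R/a_R = (2/5)/2 = 0.2000 s
robot covers v_R·T_r = 0.4000·0.1000 = 0.0400 m before braking
robot under decel: 0.4000²/(2·2.0000) = 0.0400 m
human over T_r+T_s: 1.6000·(0.1000+0.2000) = 0.4800 m
margins: 0.0800+0.0150+0.0800 = 0.1750 m
sum ≈ 0.0400+0.0400+0.4800+0.1750 ≈ 0.7350 m = S ✓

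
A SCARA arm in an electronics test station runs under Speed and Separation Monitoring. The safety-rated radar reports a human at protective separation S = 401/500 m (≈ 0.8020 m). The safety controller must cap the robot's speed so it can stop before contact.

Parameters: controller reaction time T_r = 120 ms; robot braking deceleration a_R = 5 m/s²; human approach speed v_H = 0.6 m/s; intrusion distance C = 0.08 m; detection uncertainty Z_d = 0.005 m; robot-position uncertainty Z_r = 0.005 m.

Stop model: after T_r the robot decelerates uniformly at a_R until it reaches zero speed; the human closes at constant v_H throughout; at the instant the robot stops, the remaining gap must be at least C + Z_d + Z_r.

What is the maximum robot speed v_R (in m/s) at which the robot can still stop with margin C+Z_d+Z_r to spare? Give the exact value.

v_R_max = 8/5 m/s = 1.6000 m/s

collect terms ⇒ (1/10)·v_R² + (6/25)·v_R + (-16/25) = 0
  disc = (6/25)² − 4·(1/10)·(-16/25) = 196/625 ; √disc = 14/25
  v_R = (−(6/25) + 14/25) / (2·(1/10)) = 8/5 m/s
check:
T_s = v_R/a_R = (8/5)/5 = 0.3200 s
reaction-phase robot travel = 1.6000·0.1200 = 0.1920 m
robot covers 1.6000·0.3200 − ½·5.0000·0.3200² = 0.2560 m while stopping
human over T_r+T_s: 0.6000·(0.1200+0.3200) = 0.2640 m
residual clearance needed = 0.0800+0.0050+0.0050 = 0.0900 m
sum ≈ 0.1920+0.2560+0.2640+0.0900 ≈ 0.8020 m = S ✓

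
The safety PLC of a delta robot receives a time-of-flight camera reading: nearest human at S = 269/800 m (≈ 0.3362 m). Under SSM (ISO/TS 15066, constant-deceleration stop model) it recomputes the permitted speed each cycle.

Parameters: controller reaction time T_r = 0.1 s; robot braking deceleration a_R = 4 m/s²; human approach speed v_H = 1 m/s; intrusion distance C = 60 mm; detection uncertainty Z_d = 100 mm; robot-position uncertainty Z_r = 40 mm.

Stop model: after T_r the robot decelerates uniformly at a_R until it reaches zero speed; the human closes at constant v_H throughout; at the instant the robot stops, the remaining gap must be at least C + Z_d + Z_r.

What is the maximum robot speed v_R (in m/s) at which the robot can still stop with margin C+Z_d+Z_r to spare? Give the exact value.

at the boundary: (1/8)·v² + (7/20)·v + (-29/800) = 0
  disc = (7/20)² − 4·(1/8)·(-29/800) = 9/64 ; √disc = 3/8
  v_R = (−(7/20) + 3/8) / (2·(1/8)) = 1/10 m/s
check:
braking lasts T_s = (1/10)/4 = 0.0250 s
reaction-phase robot travel = 0.1000·0.1000 = 0.0100 m
braking distance = 0.1000²/(2·4.0000) = 0.0013 m
person approaches 1.0000·(0.1000+0.0250) = 0.1250 m
residual clearance needed = 0.0600+0.1000+0.0400 = 0.2000 m
sum ≈ 0.0100+0.0013+0.1250+0.2000 ≈ 0.3362 m = S ✓

v_R_max = 1/10 m/s = 0.1000 m/s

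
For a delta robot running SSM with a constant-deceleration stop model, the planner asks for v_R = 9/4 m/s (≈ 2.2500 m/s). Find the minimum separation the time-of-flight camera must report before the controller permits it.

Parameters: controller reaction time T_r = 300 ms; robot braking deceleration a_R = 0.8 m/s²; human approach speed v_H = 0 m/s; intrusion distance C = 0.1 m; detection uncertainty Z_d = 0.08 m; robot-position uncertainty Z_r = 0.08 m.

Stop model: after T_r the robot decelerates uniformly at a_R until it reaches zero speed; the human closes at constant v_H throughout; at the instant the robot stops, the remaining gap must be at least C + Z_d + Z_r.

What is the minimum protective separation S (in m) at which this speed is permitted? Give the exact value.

S_min = 13117/3200 m = 4.0991 m

braking lasts T_s = (9/4)/(4/5) = 2.8125 s
robot covers v_R·T_r = 2.2500·0.3000 = 0.6750 m before braking
robot under decel: 2.2500²/(2·0.8000) = 3.1641 m
human closes 0.0000·3.1125 = 0.0000 m
residual clearance needed = 0.1000+0.0800+0.0800 = 0.2600 m
S_min ≈ 0.6750+3.1641+0.0000+0.2600  ⇒  S_min = 13117/3200 m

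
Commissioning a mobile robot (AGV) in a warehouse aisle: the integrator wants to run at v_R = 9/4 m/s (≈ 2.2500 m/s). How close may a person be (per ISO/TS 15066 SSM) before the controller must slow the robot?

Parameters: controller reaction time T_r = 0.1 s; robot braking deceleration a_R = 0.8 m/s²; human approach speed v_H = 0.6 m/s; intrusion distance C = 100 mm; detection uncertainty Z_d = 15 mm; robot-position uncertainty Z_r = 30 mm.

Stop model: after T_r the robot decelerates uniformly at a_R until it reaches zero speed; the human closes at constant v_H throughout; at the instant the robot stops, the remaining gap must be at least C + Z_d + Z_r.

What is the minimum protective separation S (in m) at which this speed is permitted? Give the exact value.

T_s = v_R/a_R = (9/4)/(4/5) = 2.8125 s
reaction-phase robot travel = 2.2500·0.1000 = 0.2250 m
robot covers 2.2500·2.8125 − ½·0.8000·2.8125² = 3.1641 m while stopping
human closes 0.6000·2.9125 = 1.7475 m
C+Z_d+Z_r = 0.1000+0.0150+0.0300 = 0.1450 m
S_min ≈ 0.2250+3.1641+1.7475+0.1450  ⇒  S_min = 16901/3200 m

S_min = 16901/3200 m = 5.2816 m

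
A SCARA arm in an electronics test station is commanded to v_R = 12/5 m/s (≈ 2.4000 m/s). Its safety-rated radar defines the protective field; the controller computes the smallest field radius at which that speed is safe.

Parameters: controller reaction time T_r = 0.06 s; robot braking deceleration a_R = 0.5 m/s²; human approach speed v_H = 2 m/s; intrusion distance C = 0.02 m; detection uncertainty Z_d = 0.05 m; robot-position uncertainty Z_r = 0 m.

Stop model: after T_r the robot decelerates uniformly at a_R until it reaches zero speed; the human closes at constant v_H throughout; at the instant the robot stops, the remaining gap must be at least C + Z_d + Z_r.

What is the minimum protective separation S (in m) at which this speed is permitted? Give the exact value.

stop time T_s = (12/5)/(1/2) = 4.8000 s
robot covers v_R·T_r = 2.4000·0.0600 = 0.1440 m before braking
robot under decel: 2.4000²/(2·0.5000) = 5.7600 m
human over T_r+T_s: 2.0000·(0.0600+4.8000) = 9.7200 m
C+Z_d+Z_r = 0.0200+0.0500+0.0000 = 0.0700 m
S_min ≈ 0.1440+5.7600+9.7200+0.0700  ⇒  S_min = 7847/500 m

S_min = 7847/500 m = 15.6940 m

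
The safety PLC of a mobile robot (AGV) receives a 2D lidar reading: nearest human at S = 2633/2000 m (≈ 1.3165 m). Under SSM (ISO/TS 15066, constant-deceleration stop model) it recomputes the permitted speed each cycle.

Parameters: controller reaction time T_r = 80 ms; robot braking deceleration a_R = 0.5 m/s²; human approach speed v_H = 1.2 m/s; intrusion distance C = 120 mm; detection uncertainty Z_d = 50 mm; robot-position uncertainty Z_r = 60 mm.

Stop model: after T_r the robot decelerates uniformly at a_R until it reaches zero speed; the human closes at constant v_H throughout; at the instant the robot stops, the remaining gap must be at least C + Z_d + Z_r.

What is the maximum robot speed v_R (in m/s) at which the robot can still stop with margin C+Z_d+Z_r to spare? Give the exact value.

v_R_max = 7/20 m/s = 0.3500 m/s

quadratic (1)·v² + (62/25)·v + (-1981/2000) = 0
  disc = (62/25)² − 4·(1)·(-1981/2000) = 25281/2500 ; √disc = 159/50
  v_R = (−(62/25) + 159/50) / (2·(1)) = 7/20 m/s
check:
braking lasts T_s = (7/20)/(1/2) = 0.7000 s
robot in T_r: 0.3500·0.0800 = 0.0280 m
robot under decel: 0.3500²/(2·0.5000) = 0.1225 m
person approaches 1.2000·(0.0800+0.7000) = 0.9360 m
C+Z_d+Z_r = 0.1200+0.0500+0.0600 = 0.2300 m
sum ≈ 0.0280+0.1225+0.9360+0.2300 ≈ 1.3165 m = S ✓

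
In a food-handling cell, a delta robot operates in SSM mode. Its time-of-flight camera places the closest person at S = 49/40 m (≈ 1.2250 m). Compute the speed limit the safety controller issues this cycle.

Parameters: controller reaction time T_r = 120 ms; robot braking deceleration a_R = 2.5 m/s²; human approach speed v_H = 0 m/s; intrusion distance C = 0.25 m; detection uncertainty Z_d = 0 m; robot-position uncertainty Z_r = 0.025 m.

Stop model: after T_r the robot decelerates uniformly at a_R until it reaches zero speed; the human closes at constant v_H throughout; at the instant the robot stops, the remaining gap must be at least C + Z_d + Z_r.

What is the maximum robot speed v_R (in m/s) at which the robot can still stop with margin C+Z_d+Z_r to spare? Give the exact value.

v_R_max = 19/10 m/s = 1.9000 m/s

at the boundary: (1/5)·v² + (3/25)·v + (-19/20) = 0
  disc = (3/25)² − 4·(1/5)·(-19/20) = 484/625 ; √disc = 22/25
  v_R = (−(3/25) + 22/25) / (2·(1/5)) = 19/10 m/s
check:
braking lasts T_s = (19/10)/(5/2) = 0.7600 s
robot covers v_R·T_r = 1.9000·0.1200 = 0.2280 m before braking
robot covers 1.9000·0.7600 − ½·2.5000·0.7600² = 0.7220 m while stopping
human closes 0.0000·0.8800 = 0.0000 m
margins: 0.2500+0.0000+0.0250 = 0.2750 m
sum ≈ 0.2280+0.7220+0.0000+0.2750 ≈ 1.2250 m = S ✓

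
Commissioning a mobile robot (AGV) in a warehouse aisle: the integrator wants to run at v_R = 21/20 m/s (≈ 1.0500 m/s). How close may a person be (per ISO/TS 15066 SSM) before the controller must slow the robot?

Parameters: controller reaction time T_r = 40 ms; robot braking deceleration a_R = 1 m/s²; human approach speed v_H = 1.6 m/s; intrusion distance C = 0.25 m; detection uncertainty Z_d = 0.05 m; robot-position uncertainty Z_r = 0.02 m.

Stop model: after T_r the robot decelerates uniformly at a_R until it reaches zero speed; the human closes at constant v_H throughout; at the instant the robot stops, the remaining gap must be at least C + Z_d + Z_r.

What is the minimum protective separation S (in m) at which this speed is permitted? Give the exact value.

S_min = 10629/4000 m = 2.6572 m

braking lasts T_s = (21/20)/1 = 1.0500 s
robot in T_r: 1.0500·0.0400 = 0.0420 m
robot under decel: 1.0500²/(2·1.0000) = 0.5513 m
human over T_r+T_s: 1.6000·(0.0400+1.0500) = 1.7440 m
margins: 0.2500+0.0500+0.0200 = 0.3200 m
S_min ≈ 0.0420+0.5513+1.7440+0.3200  ⇒  S_min = 10629/4000 m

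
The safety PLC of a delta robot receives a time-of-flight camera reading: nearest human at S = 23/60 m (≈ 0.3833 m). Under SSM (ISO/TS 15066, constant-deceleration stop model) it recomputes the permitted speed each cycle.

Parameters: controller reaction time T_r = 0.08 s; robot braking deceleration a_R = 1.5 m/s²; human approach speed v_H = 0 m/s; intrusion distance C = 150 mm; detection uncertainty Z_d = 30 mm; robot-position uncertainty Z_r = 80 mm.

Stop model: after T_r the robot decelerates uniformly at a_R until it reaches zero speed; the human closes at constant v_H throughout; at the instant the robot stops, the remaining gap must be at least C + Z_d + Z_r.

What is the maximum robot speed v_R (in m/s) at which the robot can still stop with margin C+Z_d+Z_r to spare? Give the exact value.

at the boundary: (1/3)·v² + (2/25)·v + (-37/300) = 0
  disc = (2/25)² − 4·(1/3)·(-37/300) = 961/5625 ; √disc = 31/75
  v_R = (−(2/25) + 31/75) / (2·(1/3)) = 1/2 m/s
check:
braking lasts T_s = (1/2)/(3/2) = 0.3333 s
robot covers v_R·T_r = 0.5000·0.0800 = 0.0400 m before braking
robot under decel: 0.5000²/(2·1.5000) = 0.0833 m
human closes 0.0000·0.4133 = 0.0000 m
margins: 0.1500+0.0300+0.0800 = 0.2600 m
sum ≈ 0.0400+0.0833+0.0000+0.2600 ≈ 0.3833 m = S ✓

v_R_max = 1/2 m/s = 0.5000 m/s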